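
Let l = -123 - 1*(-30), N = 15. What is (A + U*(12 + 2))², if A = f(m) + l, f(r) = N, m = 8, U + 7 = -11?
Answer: 108900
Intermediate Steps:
U = -18 (U = -7 - 11 = -18)
f(r) = 15
l = -93 (l = -123 + 30 = -93)
A = -78 (A = 15 - 93 = -78)
(A + U*(12 + 2))² = (-78 - 18*(12 + 2))² = (-78 - 18*14)² = (-78 - 252)² = (-330)² = 108900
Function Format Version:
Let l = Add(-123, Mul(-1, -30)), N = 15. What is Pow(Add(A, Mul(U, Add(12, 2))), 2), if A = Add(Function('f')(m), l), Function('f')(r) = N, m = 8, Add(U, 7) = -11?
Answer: 108900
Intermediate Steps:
U = -18 (U = Add(-7, -11) = -18)
Function('f')(r) = 15
l = -93 (l = Add(-123, 30) = -93)
A = -78 (A = Add(15, -93) = -78)
Pow(Add(A, Mul(U, Add(12, 2))), 2) = Pow(Add(-78, Mul(-18, Add(12, 2))), 2) = Pow(Add(-78, Mul(-18, 14)), 2) = Pow(Add(-78, -252), 2) = Pow(-330, 2) = 108900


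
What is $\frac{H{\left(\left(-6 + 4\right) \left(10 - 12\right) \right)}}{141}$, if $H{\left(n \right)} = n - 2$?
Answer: $\frac{2}{141} \approx 0.014184$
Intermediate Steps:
$H{\left(n \right)} = -2 + n$
$\frac{H{\left(\left(-6 + 4\right) \left(10 - 12\right) \right)}}{141} = \frac{-2 + \left(-6 + 4\right) \left(10 - 12\right)}{141} = \left(-2 - -4\right) \frac{1}{141} = \left(-2 + 4\right) \frac{1}{141} = 2 \cdot \frac{1}{141} = \frac{2}{141}$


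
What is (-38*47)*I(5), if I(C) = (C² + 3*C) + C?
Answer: -80370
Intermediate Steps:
I(C) = C² + 4*C
(-38*47)*I(5) = (-38*47)*(5*(4 + 5)) = -8930*9 = -1786*45 = -80370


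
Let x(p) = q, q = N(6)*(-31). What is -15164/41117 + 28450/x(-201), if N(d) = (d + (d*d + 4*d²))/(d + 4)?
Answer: -5892611062/118540311 ≈ -49.710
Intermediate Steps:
N(d) = (d + 5*d²)/(4 + d) (N(d) = (d + (d² + 4*d²))/(4 + d) = (d + 5*d²)/(4 + d))
q = -2883/5 (q = (6*(1 + 5*6)/(4 + 6))*(-31) = (6*(1 + 30)/10)*(-31) = (6*(⅒)*31)*(-31) = (93/5)*(-31) = -2883/5 ≈ -576.60)
x(p) = -2883/5
-15164/41117 + 28450/x(-201) = -15164/41117 + 28450/(-2883/5) = -15164*1/41117 + 28450*(-5/2883) = -15164/41117 - 142250/2883 = -5892611062/118540311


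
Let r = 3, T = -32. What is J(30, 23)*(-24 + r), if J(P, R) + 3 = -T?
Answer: -609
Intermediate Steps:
J(P, R) = 29 (J(P, R) = -3 - 1*(-32) = -3 + 32 = 29)
J(30, 23)*(-24 + r) = 29*(-24 + 3) = 29*(-21) = -609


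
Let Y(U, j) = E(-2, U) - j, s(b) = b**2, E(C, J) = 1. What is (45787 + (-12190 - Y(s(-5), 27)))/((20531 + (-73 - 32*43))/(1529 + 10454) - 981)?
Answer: -402904409/11736241 ≈ -34.330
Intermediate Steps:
Y(U, j) = 1 - j
(45787 + (-12190 - Y(s(-5), 27)))/((20531 + (-73 - 32*43))/(1529 + 10454) - 981) = (45787 + (-12190 - (1 - 1*27)))/((20531 + (-73 - 32*43))/(1529 + 10454) - 981) = (45787 + (-12190 - (1 - 27)))/((20531 + (-73 - 1376))/11983 - 981) = (45787 + (-12190 - 1*(-26)))/((20531 - 1449)*(1/11983) - 981) = (45787 + (-12190 + 26))/(19082*(1/11983) - 981) = (45787 - 12164)/(19082/11983 - 981) = 33623/(-11736241/11983) = 33623*(-11983/11736241) = -402904409/11736241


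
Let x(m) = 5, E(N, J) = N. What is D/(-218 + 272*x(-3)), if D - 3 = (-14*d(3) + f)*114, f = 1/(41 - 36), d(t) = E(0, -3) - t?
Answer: 24069/5710 ≈ 4.2152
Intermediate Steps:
d(t) = -t (d(t) = 0 - t = -t)
f = ⅕ (f = 1/5 = ⅕ ≈ 0.20000)
D = 24069/5 (D = 3 + (-(-14)*3 + ⅕)*114 = 3 + (-14*(-3) + ⅕)*114 = 3 + (42 + ⅕)*114 = 3 + (211/5)*114 = 3 + 24054/5 = 24069/5 ≈ 4813.8)
D/(-218 + 272*x(-3)) = 24069/(5*(-218 + 272*5)) = 24069/(5*(-218 + 1360)) = (24069/5)/1142 = (24069/5)*(1/1142) = 24069/5710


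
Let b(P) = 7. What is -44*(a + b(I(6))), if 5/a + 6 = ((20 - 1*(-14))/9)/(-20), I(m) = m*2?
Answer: -151756/557 ≈ -272.45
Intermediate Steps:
I(m) = 2*m
a = -450/557 (a = 5/(-6 + ((20 - 1*(-14))/9)/(-20)) = 5/(-6 + ((20 + 14)*(⅑))*(-1/20)) = 5/(-6 + (34*(⅑))*(-1/20)) = 5/(-6 + (34/9)*(-1/20)) = 5/(-6 - 17/90) = 5/(-557/90) = 5*(-90/557) = -450/557 ≈ -0.80790)
-44*(a + b(I(6))) = -44*(-450/557 + 7) = -44*3449/557 = -151756/557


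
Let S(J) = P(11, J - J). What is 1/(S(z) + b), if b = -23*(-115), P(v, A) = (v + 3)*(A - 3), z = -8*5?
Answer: 1/2603 ≈ 0.00038417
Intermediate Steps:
z = -40
P(v, A) = (-3 + A)*(3 + v) (P(v, A) = (3 + v)*(-3 + A) = (-3 + A)*(3 + v))
S(J) = -42 (S(J) = -9 - 3*11 + 3*(J - J) + (J - J)*11 = -9 - 33 + 3*0 + 0*11 = -9 - 33 + 0 + 0 = -42)
b = 2645
1/(S(z) + b) = 1/(-42 + 2645) = 1/2603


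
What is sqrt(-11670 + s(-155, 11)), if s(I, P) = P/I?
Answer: I*sqrt(280373455)/155 ≈ 108.03*I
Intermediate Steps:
sqrt(-11670 + s(-155, 11)) = sqrt(-11670 + 11/(-155)) = sqrt(-11670 + 11*(-1/155)) = sqrt(-11670 - 11/155) = sqrt(-1808861/155) = I*sqrt(280373455)/155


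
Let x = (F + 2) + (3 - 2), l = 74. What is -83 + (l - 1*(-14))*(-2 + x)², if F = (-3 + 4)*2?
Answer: 709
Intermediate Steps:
F = 2 (F = 1*2 = 2)
x = 5 (x = (2 + 2) + (3 - 2) = 4 + 1 = 5)
-83 + (l - 1*(-14))*(-2 + x)² = -83 + (74 - 1*(-14))*(-2 + 5)² = -83 + (74 + 14)*3² = -83 + 88*9 = -83 + 792 = 709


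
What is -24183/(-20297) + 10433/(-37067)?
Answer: 684632660/752348899 ≈ 0.90999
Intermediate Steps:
-24183/(-20297) + 10433/(-37067) = -24183*(-1/20297) + 10433*(-1/37067) = 24183/20297 - 10433/37067 = 684632660/752348899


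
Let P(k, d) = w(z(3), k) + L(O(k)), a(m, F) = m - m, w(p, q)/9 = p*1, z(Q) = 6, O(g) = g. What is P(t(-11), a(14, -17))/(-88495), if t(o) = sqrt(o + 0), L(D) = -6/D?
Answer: -54/88495 - 6*I*sqrt(11)/973445 ≈ -0.0006102 - 2.0443e-5*I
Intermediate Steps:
t(o) = sqrt(o)
w(p, q) = 9*p (w(p, q) = 9*(p*1) = 9*p)
a(m, F) = 0
P(k, d) = 54 - 6/k (P(k, d) = 9*6 - 6/k = 54 - 6/k)
P(t(-11), a(14, -17))/(-88495) = (54 - 6*(-I*sqrt(11)/11))/(-88495) = (54 - 6*(-I*sqrt(11)/11))*(-1/88495) = (54 - (-6)*I*sqrt(11)/11)*(-1/88495) = (54 + 6*I*sqrt(11)/11)*(-1/88495) = -54/88495 - 6*I*sqrt(11)/973445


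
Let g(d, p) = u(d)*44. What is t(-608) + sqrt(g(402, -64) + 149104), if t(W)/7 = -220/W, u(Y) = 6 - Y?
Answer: 385/152 + 4*sqrt(8230) ≈ 365.41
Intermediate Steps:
g(d, p) = 264 - 44*d (g(d, p) = (6 - d)*44 = 264 - 44*d)
t(W) = -1540/W (t(W) = 7*(-220/W) = -1540/W)
t(-608) + sqrt(g(402, -64) + 149104) = -1540/(-608) + sqrt((264 - 44*402) + 149104) = -1540*(-1/608) + sqrt((264 - 17688) + 149104) = 385/152 + sqrt(-17424 + 149104) = 385/152 + sqrt(131680) = 385/152 + 4*sqrt(8230)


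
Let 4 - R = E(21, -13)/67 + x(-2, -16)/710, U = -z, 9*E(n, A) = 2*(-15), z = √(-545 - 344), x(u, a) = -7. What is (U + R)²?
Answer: (579347 - 142710*I*√889)²/20366144100 ≈ -872.52 - 242.08*I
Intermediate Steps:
z = I*√889 (z = √(-889) = I*√889 ≈ 29.816*I)
E(n, A) = -10/3 (E(n, A) = (2*(-15))/9 = (⅑)*(-30) = -10/3)
U = -I*√889 ≈ -29.816*I
R = 579347/142710 (R = 4 - (-10/3/67 - 7/710) = 4 - (-10/3*1/67 - 7*1/710) = 4 - (-10/201 - 7/710) = 4 - 1*(-8507/142710) = 4 + 8507/142710 = 579347/142710 ≈ 4.0596)
(U + R)² = (-I*√889 + 579347/142710)² = (579347/142710 - I*√889)²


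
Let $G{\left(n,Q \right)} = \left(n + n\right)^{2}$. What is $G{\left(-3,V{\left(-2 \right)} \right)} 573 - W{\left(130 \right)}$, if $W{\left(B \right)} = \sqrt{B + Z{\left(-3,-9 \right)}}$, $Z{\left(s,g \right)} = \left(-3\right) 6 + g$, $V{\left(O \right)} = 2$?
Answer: $20628 - \sqrt{103} \approx 20618.0$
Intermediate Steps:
$Z{\left(s,g \right)} = -18 + g$
$W{\left(B \right)} = \sqrt{-27 + B}$ ($W{\left(B \right)} = \sqrt{B - 27} = \sqrt{-27 + B}$)
$G{\left(n,Q \right)} = 4 n^{2}$ ($G{\left(n,Q \right)} = \left(2 n\right)^{2} = 4 n^{2}$)
$G{\left(-3,V{\left(-2 \right)} \right)} 573 - W{\left(130 \right)} = 4 \left(-3\right)^{2} \cdot 573 - \sqrt{-27 + 130} = 4 \cdot 9 \cdot 573 - \sqrt{103} = 36 \cdot 573 - \sqrt{103} = 20628 - \sqrt{103}$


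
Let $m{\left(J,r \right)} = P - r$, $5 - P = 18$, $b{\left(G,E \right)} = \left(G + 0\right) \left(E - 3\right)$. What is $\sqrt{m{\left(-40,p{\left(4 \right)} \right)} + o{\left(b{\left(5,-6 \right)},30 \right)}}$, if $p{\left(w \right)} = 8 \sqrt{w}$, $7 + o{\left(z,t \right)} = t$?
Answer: $i \sqrt{6} \approx 2.4495 i$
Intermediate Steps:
$b{\left(G,E \right)} = G \left(-3 + E\right)$
$o{\left(z,t \right)} = -7 + t$
$P = -13$ ($P = 5 - 18 = -13$)
$m{\left(J,r \right)} = -13 - r$
$\sqrt{m{\left(-40,p{\left(4 \right)} \right)} + o{\left(b{\left(5,-6 \right)},30 \right)}} = \sqrt{\left(-13 - 8 \sqrt{4}\right) + \left(-7 + 30\right)} = \sqrt{\left(-13 - 8 \cdot 2\right) + 23} = \sqrt{\left(-13 - 16\right) + 23} = \sqrt{-29 + 23} = \sqrt{-6} = i \sqrt{6}$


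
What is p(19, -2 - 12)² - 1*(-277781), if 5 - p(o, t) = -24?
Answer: 278622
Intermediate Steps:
p(o, t) = 29 (p(o, t) = 5 - 1*(-24) = 5 + 24 = 29)
p(19, -2 - 12)² - 1*(-277781) = 29² - 1*(-277781) = 841 + 277781 = 278622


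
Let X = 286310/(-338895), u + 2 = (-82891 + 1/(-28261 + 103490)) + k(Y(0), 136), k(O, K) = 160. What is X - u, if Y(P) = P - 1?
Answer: 421846823935826/5098946391 ≈ 82732.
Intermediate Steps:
Y(P) = -1 + P
u = -6223920856/75229 (u = -2 + ((-82891 + 1/(-28261 + 103490)) + 160) = -2 + ((-82891 + 1/75229) + 160) = -2 + (-6235807038/75229 + 160) = -2 - 6223770398/75229 = -6223920856/75229 ≈ -82733.)
X = -57262/67779 (X = 286310*(-1/338895) = -57262/67779 ≈ -0.84483)
X - u = -57262/67779 - 1*(-6223920856/75229) = -57262/67779 + 6223920856/75229 = 421846823935826/5098946391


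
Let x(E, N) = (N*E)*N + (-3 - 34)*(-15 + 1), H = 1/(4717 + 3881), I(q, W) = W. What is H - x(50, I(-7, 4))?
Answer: -11332163/8598 ≈ -1318.0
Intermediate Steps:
H = 1/8598 ≈ 0.00011631
x(E, N) = 518 + E*N² (x(E, N) = (E*N)*N - 37*(-14) = E*N² + 518 = 518 + E*N²)
H - x(50, I(-7, 4)) = 1/8598 - (518 + 50*4²) = 1/8598 - (518 + 50*16) = 1/8598 - (518 + 800) = 1/8598 - 1*1318 = 1/8598 - 1318 = -11332163/8598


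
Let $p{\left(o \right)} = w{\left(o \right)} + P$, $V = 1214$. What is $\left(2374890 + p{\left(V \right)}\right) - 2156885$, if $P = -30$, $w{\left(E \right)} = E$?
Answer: $219189$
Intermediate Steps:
$p{\left(o \right)} = -30 + o$ ($p{\left(o \right)} = o - 30 = -30 + o$)
$\left(2374890 + p{\left(V \right)}\right) - 2156885 = \left(2374890 + \left(-30 + 1214\right)\right) - 2156885 = \left(2374890 + 1184\right) - 2156885 = 2376074 - 2156885 = 219189$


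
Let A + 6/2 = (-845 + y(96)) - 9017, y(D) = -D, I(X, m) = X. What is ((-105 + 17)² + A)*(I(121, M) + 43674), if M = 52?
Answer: -97093515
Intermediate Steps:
A = -9961 (A = -3 + ((-845 - 1*96) - 9017) = -3 + ((-845 - 96) - 9017) = -3 + (-941 - 9017) = -3 - 9958 = -9961)
((-105 + 17)² + A)*(I(121, M) + 43674) = ((-105 + 17)² - 9961)*(121 + 43674) = ((-88)² - 9961)*43795 = (7744 - 9961)*43795 = -2217*43795 = -97093515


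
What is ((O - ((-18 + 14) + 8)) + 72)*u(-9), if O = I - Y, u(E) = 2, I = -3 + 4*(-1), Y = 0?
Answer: 122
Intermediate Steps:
I = -7 (I = -3 - 4 = -7)
O = -7 (O = -7 - 1*0 = -7 + 0 = -7)
((O - ((-18 + 14) + 8)) + 72)*u(-9) = ((-7 - ((-18 + 14) + 8)) + 72)*2 = ((-7 - (-4 + 8)) + 72)*2 = ((-7 - 1*4) + 72)*2 = ((-7 - 4) + 72)*2 = (-11 + 72)*2 = 61*2 = 122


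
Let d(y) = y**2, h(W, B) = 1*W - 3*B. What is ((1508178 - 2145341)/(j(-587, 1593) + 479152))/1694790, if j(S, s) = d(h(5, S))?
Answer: -637163/6097698499320 ≈ -1.0449e-7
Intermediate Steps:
h(W, B) = W - 3*B
j(S, s) = (5 - 3*S)**2
((1508178 - 2145341)/(j(-587, 1593) + 479152))/1694790 = ((1508178 - 2145341)/((-5 + 3*(-587))**2 + 479152))/1694790 = -637163/((-5 - 1761)**2 + 479152)*(1/1694790) = -637163/((-1766)**2 + 479152)*(1/1694790) = -637163/(3118756 + 479152)*(1/1694790) = -637163/3597908*(1/1694790) = -637163*1/3597908*(1/1694790) = -637163/3597908*1/1694790 = -637163/6097698499320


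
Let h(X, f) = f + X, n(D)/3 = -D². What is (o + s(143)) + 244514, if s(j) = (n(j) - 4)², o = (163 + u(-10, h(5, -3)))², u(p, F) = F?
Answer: 3764216940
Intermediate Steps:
n(D) = -3*D² (n(D) = 3*(-D²) = -3*D²)
h(X, f) = X + f
o = 27225 (o = (163 + (5 - 3))² = (163 + 2)² = 165² = 27225)
s(j) = (-4 - 3*j²)² (s(j) = (-3*j² - 4)² = (-4 - 3*j²)²)
(o + s(143)) + 244514 = (27225 + (4 + 3*143²)²) + 244514 = (27225 + (4 + 3*20449)²) + 244514 = (27225 + (4 + 61347)²) + 244514 = (27225 + 61351²) + 244514 = (27225 + 3763945201) + 244514 = 3763972426 + 244514 = 3764216940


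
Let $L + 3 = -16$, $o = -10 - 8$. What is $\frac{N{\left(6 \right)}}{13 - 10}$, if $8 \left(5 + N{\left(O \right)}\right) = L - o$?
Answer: $- \frac{41}{24} \approx -1.7083$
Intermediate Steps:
$o = -18$ ($o = -10 - 8 = -18$)
$L = -19$ ($L = -3 - 16 = -19$)
$N{\left(O \right)} = - \frac{41}{8}$ ($N{\left(O \right)} = -5 + \frac{-19 - -18}{8} = -5 + \frac{-19 + 18}{8} = -5 + \frac{1}{8} \left(-1\right) = -5 - \frac{1}{8} = - \frac{41}{8}$)
$\frac{N{\left(6 \right)}}{13 - 10} = - \frac{41}{8 \left(13 - 10\right)} = - \frac{41}{8 \cdot 3} = \left(- \frac{41}{8}\right) \frac{1}{3} = - \frac{41}{24}$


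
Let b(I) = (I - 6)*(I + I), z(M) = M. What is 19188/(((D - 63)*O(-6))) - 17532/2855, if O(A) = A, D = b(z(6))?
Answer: 2675258/59955 ≈ 44.621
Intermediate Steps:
b(I) = 2*I*(-6 + I) (b(I) = (-6 + I)*(2*I) = 2*I*(-6 + I))
D = 0 (D = 2*6*(-6 + 6) = 2*6*0 = 0)
19188/(((D - 63)*O(-6))) - 17532/2855 = 19188/(((0 - 63)*(-6))) - 17532/2855 = 19188/((-63*(-6))) - 17532*1/2855 = 19188/378 - 17532/2855 = 19188*(1/378) - 17532/2855 = 1066/21 - 17532/2855 = 2675258/59955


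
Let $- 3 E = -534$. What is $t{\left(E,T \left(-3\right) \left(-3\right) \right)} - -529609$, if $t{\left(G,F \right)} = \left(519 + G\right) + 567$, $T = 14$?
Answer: $530873$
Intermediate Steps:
$E = 178$ ($E = \left(- \frac{1}{3}\right) \left(-534\right) = 178$)
$t{\left(G,F \right)} = 1086 + G$
$t{\left(E,T \left(-3\right) \left(-3\right) \right)} - -529609 = \left(1086 + 178\right) - -529609 = 1264 + 529609 = 530873$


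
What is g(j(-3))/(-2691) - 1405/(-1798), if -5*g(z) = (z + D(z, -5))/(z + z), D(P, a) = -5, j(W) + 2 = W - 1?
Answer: 113435539/145152540 ≈ 0.78149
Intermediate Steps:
j(W) = -3 + W (j(W) = -2 + (W - 1) = -2 + (-1 + W) = -3 + W)
g(z) = -(-5 + z)/(10*z) (g(z) = -(z - 5)/(5*(z + z)) = -(-5 + z)/(5*(2*z)) = -(-5 + z)*1/(2*z)/5 = -(-5 + z)/(10*z))
g(j(-3))/(-2691) - 1405/(-1798) = ((5 - (-3 - 3))/(10*(-3 - 3)))/(-2691) - 1405/(-1798) = ((1/10)*(5 - 1*(-6))/(-6))*(-1/2691) - 1405*(-1/1798) = ((1/10)*(-1/6)*(5 + 6))*(-1/2691) + 1405/1798 = ((1/10)*(-1/6)*11)*(-1/2691) + 1405/1798 = -11/60*(-1/2691) + 1405/1798 = 11/161460 + 1405/1798 = 113435539/145152540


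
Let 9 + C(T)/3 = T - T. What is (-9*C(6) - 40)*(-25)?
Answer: -5075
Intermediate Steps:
C(T) = -27 (C(T) = -27 + 3*(T - T) = -27 + 3*0 = -27 + 0 = -27)
(-9*C(6) - 40)*(-25) = (-9*(-27) - 40)*(-25) = (243 - 40)*(-25) = 203*(-25) = -5075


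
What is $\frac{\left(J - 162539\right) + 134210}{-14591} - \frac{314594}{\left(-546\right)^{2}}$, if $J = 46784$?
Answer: $- \frac{720855131}{310700754} \approx -2.3201$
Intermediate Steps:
$\frac{\left(J - 162539\right) + 134210}{-14591} - \frac{314594}{\left(-546\right)^{2}} = \frac{\left(46784 - 162539\right) + 134210}{-14591} - \frac{314594}{\left(-546\right)^{2}} = \left(-115755 + 134210\right) \left(- \frac{1}{14591}\right) - \frac{314594}{298116} = 18455 \left(- \frac{1}{14591}\right) - \frac{22471}{21294} = - \frac{18455}{14591} - \frac{22471}{21294} = - \frac{720855131}{310700754}$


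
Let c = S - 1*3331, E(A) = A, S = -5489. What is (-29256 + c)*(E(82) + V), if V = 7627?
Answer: -293527884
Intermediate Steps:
c = -8820 (c = -5489 - 1*3331 = -5489 - 3331 = -8820)
(-29256 + c)*(E(82) + V) = (-29256 - 8820)*(82 + 7627) = -38076*7709 = -293527884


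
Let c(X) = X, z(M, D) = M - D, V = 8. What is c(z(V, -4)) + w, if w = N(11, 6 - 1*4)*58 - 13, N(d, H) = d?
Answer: 637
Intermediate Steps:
w = 625 (w = 11*58 - 13 = 638 - 13 = 625)
c(z(V, -4)) + w = (8 - 1*(-4)) + 625 = (8 + 4) + 625 = 12 + 625 = 637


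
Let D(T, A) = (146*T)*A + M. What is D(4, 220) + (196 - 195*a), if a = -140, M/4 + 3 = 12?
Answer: 156012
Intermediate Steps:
M = 36 (M = -12 + 4*12 = -12 + 48 = 36)
D(T, A) = 36 + 146*A*T (D(T, A) = (146*T)*A + 36 = 146*A*T + 36 = 36 + 146*A*T)
D(4, 220) + (196 - 195*a) = (36 + 146*220*4) + (196 - 195*(-140)) = (36 + 128480) + (196 + 27300) = 128516 + 27496 = 156012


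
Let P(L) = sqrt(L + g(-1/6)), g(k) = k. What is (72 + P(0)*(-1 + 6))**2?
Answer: 31079/6 + 120*I*sqrt(6) ≈ 5179.8 + 293.94*I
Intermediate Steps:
P(L) = sqrt(-1/6 + L) (P(L) = sqrt(L - 1/6) = sqrt(-1/6 + L))
(72 + P(0)*(-1 + 6))**2 = (72 + (sqrt(-6 + 36*0)/6)*(-1 + 6))**2 = (72 + (sqrt(-6 + 0)/6)*5)**2 = (72 + (sqrt(-6)/6)*5)**2 = (72 + ((I*sqrt(6))/6)*5)**2 = (72 + (I*sqrt(6)/6)*5)**2 = (72 + 5*I*sqrt(6)/6)**2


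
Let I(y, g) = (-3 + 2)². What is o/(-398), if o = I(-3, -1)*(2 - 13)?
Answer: 11/398 ≈ 0.027638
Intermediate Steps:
I(y, g) = 1 (I(y, g) = (-1)² = 1)
o = -11 (o = 1*(2 - 13) = 1*(-11) = -11)
o/(-398) = -11/(-398) = -11*(-1/398) = 11/398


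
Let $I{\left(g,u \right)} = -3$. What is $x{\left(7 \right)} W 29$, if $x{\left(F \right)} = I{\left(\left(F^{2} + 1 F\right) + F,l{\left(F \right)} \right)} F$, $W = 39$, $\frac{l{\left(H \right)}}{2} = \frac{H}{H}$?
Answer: $-23751$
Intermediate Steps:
$l{\left(H \right)} = 2$ ($l{\left(H \right)} = 2 \frac{H}{H} = 2 \cdot 1 = 2$)
$x{\left(F \right)} = - 3 F$
$x{\left(7 \right)} W 29 = \left(-3\right) 7 \cdot 39 \cdot 29 = \left(-21\right) 39 \cdot 29 = \left(-819\right) 29 = -23751$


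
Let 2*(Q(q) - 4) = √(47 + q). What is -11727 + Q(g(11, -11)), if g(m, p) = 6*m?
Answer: -11723 + √113/2 ≈ -11718.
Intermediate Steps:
Q(q) = 4 + √(47 + q)/2
-11727 + Q(g(11, -11)) = -11727 + (4 + √(47 + 6*11)/2) = -11727 + (4 + √(47 + 66)/2) = -11727 + (4 + √113/2) = -11723 + √113/2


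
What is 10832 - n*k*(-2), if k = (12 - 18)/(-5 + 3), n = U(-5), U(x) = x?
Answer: 10802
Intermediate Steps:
n = -5
k = 3 (k = -6/(-2) = -6*(-½) = 3)
10832 - n*k*(-2) = 10832 - (-5*3)*(-2) = 10832 - (-15)*(-2) = 10832 - 1*30 = 10832 - 30 = 10802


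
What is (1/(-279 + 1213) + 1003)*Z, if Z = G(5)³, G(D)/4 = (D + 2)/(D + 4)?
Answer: 10282349728/340443 ≈ 30203.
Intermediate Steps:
G(D) = 4*(2 + D)/(4 + D) (G(D) = 4*((D + 2)/(D + 4)) = 4*((2 + D)/(4 + D)) = 4*(2 + D)/(4 + D))
Z = 21952/729 (Z = (4*(2 + 5)/(4 + 5))³ = (4*7/9)³ = (4*(⅑)*7)³ = (28/9)³ = 21952/729 ≈ 30.112)
(1/(-279 + 1213) + 1003)*Z = (1/(-279 + 1213) + 1003)*(21952/729) = (1/934 + 1003)*(21952/729) = (936803/934)*(21952/729) = 10282349728/340443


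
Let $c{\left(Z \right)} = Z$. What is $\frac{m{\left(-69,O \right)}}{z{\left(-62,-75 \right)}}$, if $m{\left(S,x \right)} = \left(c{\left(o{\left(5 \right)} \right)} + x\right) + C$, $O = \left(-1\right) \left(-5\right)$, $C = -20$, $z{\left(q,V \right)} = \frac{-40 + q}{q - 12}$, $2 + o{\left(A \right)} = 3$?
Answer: $- \frac{518}{51} \approx -10.157$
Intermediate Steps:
$o{\left(A \right)} = 1$ ($o{\left(A \right)} = -2 + 3 = 1$)
$z{\left(q,V \right)} = \frac{-40 + q}{-12 + q}$
$O = 5$
$m{\left(S,x \right)} = -19 + x$ ($m{\left(S,x \right)} = \left(1 + x\right) - 20 = -19 + x$)
$\frac{m{\left(-69,O \right)}}{z{\left(-62,-75 \right)}} = \frac{-19 + 5}{\frac{1}{-12 - 62} \left(-40 - 62\right)} = - \frac{14}{\frac{1}{-74} \left(-102\right)} = - \frac{14}{\left(- \frac{1}{74}\right) \left(-102\right)} = - \frac{14}{\frac{51}{37}} = \left(-14\right) \frac{37}{51} = - \frac{518}{51}$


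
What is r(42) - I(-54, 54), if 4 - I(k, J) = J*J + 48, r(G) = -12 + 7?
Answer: 2955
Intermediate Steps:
r(G) = -5
I(k, J) = -44 - J**2 (I(k, J) = 4 - (J*J + 48) = 4 - (J**2 + 48) = 4 - (48 + J**2) = 4 + (-48 - J**2) = -44 - J**2)
r(42) - I(-54, 54) = -5 - (-44 - 1*54**2) = -5 - (-44 - 1*2916) = -5 - (-44 - 2916) = -5 - 1*(-2960) = -5 + 2960 = 2955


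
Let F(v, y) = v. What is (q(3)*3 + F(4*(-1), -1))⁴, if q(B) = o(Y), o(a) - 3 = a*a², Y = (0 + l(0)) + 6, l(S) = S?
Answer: 181824635281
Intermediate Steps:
Y = 6 (Y = (0 + 0) + 6 = 0 + 6 = 6)
o(a) = 3 + a³ (o(a) = 3 + a*a² = 3 + a³)
q(B) = 219 (q(B) = 3 + 6³ = 3 + 216 = 219)
(q(3)*3 + F(4*(-1), -1))⁴ = (219*3 + 4*(-1))⁴ = (657 - 4)⁴ = 653⁴ = 181824635281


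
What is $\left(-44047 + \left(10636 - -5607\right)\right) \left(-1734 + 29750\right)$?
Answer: $-778956864$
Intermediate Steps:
$\left(-44047 + \left(10636 - -5607\right)\right) \left(-1734 + 29750\right) = \left(-44047 + \left(10636 + 5607\right)\right) 28016 = \left(-44047 + 16243\right) 28016 = \left(-27804\right) 28016 = -778956864$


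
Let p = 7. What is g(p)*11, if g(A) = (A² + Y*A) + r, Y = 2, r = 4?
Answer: 737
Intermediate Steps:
g(A) = 4 + A² + 2*A (g(A) = (A² + 2*A) + 4 = 4 + A² + 2*A)
g(p)*11 = (4 + 7² + 2*7)*11 = (4 + 49 + 14)*11 = 67*11 = 737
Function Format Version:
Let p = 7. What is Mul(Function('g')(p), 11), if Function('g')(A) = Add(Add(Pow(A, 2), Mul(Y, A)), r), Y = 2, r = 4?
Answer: 737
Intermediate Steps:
Function('g')(A) = Add(4, Pow(A, 2), Mul(2, A)) (Function('g')(A) = Add(Add(Pow(A, 2), Mul(2, A)), 4) = Add(4, Pow(A, 2), Mul(2, A)))
Mul(Function('g')(p), 11) = Mul(Add(4, Pow(7, 2), Mul(2, 7)), 11) = Mul(Add(4, 49, 14), 11) = Mul(67, 11) = 737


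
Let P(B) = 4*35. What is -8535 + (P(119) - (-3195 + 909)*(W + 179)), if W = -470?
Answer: -673621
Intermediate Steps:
P(B) = 140
-8535 + (P(119) - (-3195 + 909)*(W + 179)) = -8535 + (140 - (-3195 + 909)*(-470 + 179)) = -8535 + (140 - (-2286)*(-291)) = -8535 + (140 - 1*665226) = -8535 + (140 - 665226) = -8535 - 665086 = -673621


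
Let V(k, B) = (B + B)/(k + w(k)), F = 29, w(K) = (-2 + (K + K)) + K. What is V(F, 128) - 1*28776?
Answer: -1640104/57 ≈ -28774.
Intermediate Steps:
w(K) = -2 + 3*K (w(K) = (-2 + 2*K) + K = -2 + 3*K)
V(k, B) = 2*B/(-2 + 4*k) (V(k, B) = (B + B)/(k + (-2 + 3*k)) = (2*B)/(-2 + 4*k) = 2*B/(-2 + 4*k))
V(F, 128) - 1*28776 = 128/(-1 + 2*29) - 1*28776 = 128/(-1 + 58) - 28776 = 128/57 - 28776 = -1640104/57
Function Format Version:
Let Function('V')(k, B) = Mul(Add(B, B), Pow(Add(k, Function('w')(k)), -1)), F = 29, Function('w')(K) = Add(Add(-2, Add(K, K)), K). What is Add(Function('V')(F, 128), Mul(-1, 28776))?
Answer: Rational(-1640104, 57) ≈ -28774.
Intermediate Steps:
Function('w')(K) = Add(-2, Mul(3, K)) (Function('w')(K) = Add(Add(-2, Mul(2, K)), K) = Add(-2, Mul(3, K)))
Function('V')(k, B) = Mul(2, B, Pow(Add(-2, Mul(4, k)), -1)) (Function('V')(k, B) = Mul(Add(B, B), Pow(Add(k, Add(-2, Mul(3, k))), -1)) = Mul(Mul(2, B), Pow(Add(-2, Mul(4, k)), -1)) = Mul(2, B, Pow(Add(-2, Mul(4, k)), -1)))
Add(Function('V')(F, 128), Mul(-1, 28776)) = Add(Mul(128, Pow(Add(-1, Mul(2, 29)), -1)), Mul(-1, 28776)) = Add(Mul(128, Pow(Add(-1, 58), -1)), -28776) = Add(Mul(128, Pow(57, -1)), -28776) = Add(Mul(128, Rational(1, 57)), -28776) = Add(Rational(128, 57), -28776) = Rational(-1640104, 57)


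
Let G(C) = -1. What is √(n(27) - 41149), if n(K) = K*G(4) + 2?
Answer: I*√41174 ≈ 202.91*I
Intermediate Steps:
n(K) = 2 - K (n(K) = K*(-1) + 2 = -K + 2 = 2 - K)
√(n(27) - 41149) = √((2 - 1*27) - 41149) = √((2 - 27) - 41149) = √(-25 - 41149) = √(-41174) = I*√41174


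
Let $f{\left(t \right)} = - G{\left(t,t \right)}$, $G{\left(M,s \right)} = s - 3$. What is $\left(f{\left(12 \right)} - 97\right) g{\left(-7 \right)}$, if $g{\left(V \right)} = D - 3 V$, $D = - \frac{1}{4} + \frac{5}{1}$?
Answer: $- \frac{5459}{2} \approx -2729.5$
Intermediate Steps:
$D = \frac{19}{4}$ ($D = \left(-1\right) \frac{1}{4} + 5 \cdot 1 = - \frac{1}{4} + 5 = \frac{19}{4} \approx 4.75$)
$G{\left(M,s \right)} = -3 + s$
$g{\left(V \right)} = \frac{19}{4} - 3 V$
$f{\left(t \right)} = 3 - t$ ($f{\left(t \right)} = - (-3 + t) = 3 - t$)
$\left(f{\left(12 \right)} - 97\right) g{\left(-7 \right)} = \left(\left(3 - 12\right) - 97\right) \left(\frac{19}{4} - -21\right) = \left(\left(3 - 12\right) - 97\right) \left(\frac{19}{4} + 21\right) = \left(-9 - 97\right) \frac{103}{4} = \left(-106\right) \frac{103}{4} = - \frac{5459}{2}$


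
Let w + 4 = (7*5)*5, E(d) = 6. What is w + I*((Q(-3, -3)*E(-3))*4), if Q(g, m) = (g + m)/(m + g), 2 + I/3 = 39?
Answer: 2835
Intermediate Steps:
I = 111 (I = -6 + 3*39 = -6 + 117 = 111)
Q(g, m) = 1 (Q(g, m) = (g + m)/(g + m) = 1)
w = 171 (w = -4 + (7*5)*5 = -4 + 35*5 = -4 + 175 = 171)
w + I*((Q(-3, -3)*E(-3))*4) = 171 + 111*((1*6)*4) = 171 + 111*(6*4) = 171 + 111*24 = 171 + 2664 = 2835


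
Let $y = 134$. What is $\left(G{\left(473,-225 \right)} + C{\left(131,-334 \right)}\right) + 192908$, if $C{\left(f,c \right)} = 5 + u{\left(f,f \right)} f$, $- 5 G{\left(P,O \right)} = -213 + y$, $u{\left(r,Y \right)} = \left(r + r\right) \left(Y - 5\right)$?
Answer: $\frac{22587504}{5} \approx 4.5175 \cdot 10^{6}$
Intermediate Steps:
$u{\left(r,Y \right)} = 2 r \left(-5 + Y\right)$
$G{\left(P,O \right)} = \frac{79}{5}$ ($G{\left(P,O \right)} = - \frac{-213 + 134}{5} = \left(- \frac{1}{5}\right) \left(-79\right) = \frac{79}{5}$)
$C{\left(f,c \right)} = 5 + 2 f^{2} \left(-5 + f\right)$ ($C{\left(f,c \right)} = 5 + 2 f \left(-5 + f\right) f = 5 + 2 f^{2} \left(-5 + f\right)$)
$\left(G{\left(473,-225 \right)} + C{\left(131,-334 \right)}\right) + 192908 = \left(\frac{79}{5} + \left(5 + 2 \cdot 131^{2} \left(-5 + 131\right)\right)\right) + 192908 = \left(\frac{79}{5} + \left(5 + 2 \cdot 17161 \cdot 126\right)\right) + 192908 = \left(\frac{79}{5} + \left(5 + 4324572\right)\right) + 192908 = \left(\frac{79}{5} + 4324577\right) + 192908 = \frac{21622964}{5} + 192908 = \frac{22587504}{5}$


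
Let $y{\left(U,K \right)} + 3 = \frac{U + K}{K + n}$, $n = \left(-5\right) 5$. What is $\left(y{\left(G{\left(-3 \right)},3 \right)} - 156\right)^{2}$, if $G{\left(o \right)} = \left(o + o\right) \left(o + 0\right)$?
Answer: $\frac{12383361}{484} \approx 25585.0$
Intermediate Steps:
$n = -25$
$G{\left(o \right)} = 2 o^{2}$ ($G{\left(o \right)} = 2 o o = 2 o^{2}$)
$y{\left(U,K \right)} = -3 + \frac{K + U}{-25 + K}$ ($y{\left(U,K \right)} = -3 + \frac{U + K}{K - 25} = -3 + \frac{K + U}{-25 + K}$)
$\left(y{\left(G{\left(-3 \right)},3 \right)} - 156\right)^{2} = \left(\frac{75 + 2 \left(-3\right)^{2} - 6}{-25 + 3} - 156\right)^{2} = \left(\frac{75 + 2 \cdot 9 - 6}{-22} - 156\right)^{2} = \left(- \frac{75 + 18 - 6}{22} - 156\right)^{2} = \left(\left(- \frac{1}{22}\right) 87 - 156\right)^{2} = \left(- \frac{87}{22} - 156\right)^{2} = \left(- \frac{3519}{22}\right)^{2} = \frac{12383361}{484}$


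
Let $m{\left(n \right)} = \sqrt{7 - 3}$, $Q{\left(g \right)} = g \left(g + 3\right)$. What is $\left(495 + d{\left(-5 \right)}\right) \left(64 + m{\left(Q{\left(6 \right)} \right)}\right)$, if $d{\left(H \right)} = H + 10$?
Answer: $33000$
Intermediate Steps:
$Q{\left(g \right)} = g \left(3 + g\right)$
$d{\left(H \right)} = 10 + H$
$m{\left(n \right)} = 2$ ($m{\left(n \right)} = \sqrt{4} = 2$)
$\left(495 + d{\left(-5 \right)}\right) \left(64 + m{\left(Q{\left(6 \right)} \right)}\right) = \left(495 + \left(10 - 5\right)\right) \left(64 + 2\right) = \left(495 + 5\right) 66 = 500 \cdot 66 = 33000$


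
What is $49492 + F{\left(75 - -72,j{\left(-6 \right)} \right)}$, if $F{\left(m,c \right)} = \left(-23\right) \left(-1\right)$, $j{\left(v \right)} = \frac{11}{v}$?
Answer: $49515$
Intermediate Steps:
$F{\left(m,c \right)} = 23$
$49492 + F{\left(75 - -72,j{\left(-6 \right)} \right)} = 49492 + 23 = 49515$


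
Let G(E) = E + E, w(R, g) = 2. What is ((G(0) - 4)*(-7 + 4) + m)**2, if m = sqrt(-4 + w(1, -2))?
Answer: (12 + I*sqrt(2))**2 ≈ 142.0 + 33.941*I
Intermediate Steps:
G(E) = 2*E
m = I*sqrt(2) (m = sqrt(-4 + 2) = sqrt(-2) = I*sqrt(2) ≈ 1.4142*I)
((G(0) - 4)*(-7 + 4) + m)**2 = ((2*0 - 4)*(-7 + 4) + I*sqrt(2))**2 = ((0 - 4)*(-3) + I*sqrt(2))**2 = (-4*(-3) + I*sqrt(2))**2 = (12 + I*sqrt(2))**2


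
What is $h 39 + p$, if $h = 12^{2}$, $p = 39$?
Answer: $5655$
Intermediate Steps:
$h = 144$
$h 39 + p = 144 \cdot 39 + 39 = 5616 + 39 = 5655$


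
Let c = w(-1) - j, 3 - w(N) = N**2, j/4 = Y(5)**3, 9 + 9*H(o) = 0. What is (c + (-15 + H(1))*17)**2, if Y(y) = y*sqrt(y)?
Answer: 31322900 + 1350000*sqrt(5) ≈ 3.4342e+7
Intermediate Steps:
H(o) = -1 (H(o) = -1 + (1/9)*0 = -1 + 0 = -1)
Y(y) = y**(3/2)
j = 2500*sqrt(5) (j = 4*(5**(3/2))**3 = 4*(5*sqrt(5))**3 = 4*(625*sqrt(5)) = 2500*sqrt(5) ≈ 5590.2)
w(N) = 3 - N**2
c = 2 - 2500*sqrt(5) (c = (3 - 1*(-1)**2) - 2500*sqrt(5) = (3 - 1*1) - 2500*sqrt(5) = (3 - 1) - 2500*sqrt(5) = 2 - 2500*sqrt(5) ≈ -5588.2)
(c + (-15 + H(1))*17)**2 = ((2 - 2500*sqrt(5)) + (-15 - 1)*17)**2 = ((2 - 2500*sqrt(5)) - 16*17)**2 = ((2 - 2500*sqrt(5)) - 272)**2 = (-270 - 2500*sqrt(5))**2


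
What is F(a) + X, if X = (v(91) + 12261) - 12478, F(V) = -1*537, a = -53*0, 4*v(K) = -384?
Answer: -850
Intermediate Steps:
v(K) = -96 (v(K) = (1/4)*(-384) = -96)
a = 0
F(V) = -537
X = -313 (X = (-96 + 12261) - 12478 = 12165 - 12478 = -313)
F(a) + X = -537 - 313 = -850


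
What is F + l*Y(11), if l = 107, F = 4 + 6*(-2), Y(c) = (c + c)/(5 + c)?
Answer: 1113/8 ≈ 139.13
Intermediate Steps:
Y(c) = 2*c/(5 + c) (Y(c) = (2*c)/(5 + c) = 2*c/(5 + c))
F = -8 (F = 4 - 12 = -8)
F + l*Y(11) = -8 + 107*(2*11/(5 + 11)) = -8 + 107*(2*11/16) = -8 + 107*(2*11*(1/16)) = -8 + 107*(11/8) = -8 + 1177/8 = 1113/8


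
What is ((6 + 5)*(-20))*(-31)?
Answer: 6820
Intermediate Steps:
((6 + 5)*(-20))*(-31) = (11*(-20))*(-31) = -220*(-31) = 6820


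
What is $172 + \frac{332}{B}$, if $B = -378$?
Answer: $\frac{32342}{189} \approx 171.12$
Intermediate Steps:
$172 + \frac{332}{B} = 172 + \frac{332}{-378} = 172 + 332 \left(- \frac{1}{378}\right) = 172 - \frac{166}{189} = \frac{32342}{189}$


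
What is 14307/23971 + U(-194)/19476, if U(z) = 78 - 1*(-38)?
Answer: 70355942/116714799 ≈ 0.60280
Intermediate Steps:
U(z) = 116 (U(z) = 78 + 38 = 116)
14307/23971 + U(-194)/19476 = 14307/23971 + 116/19476 = 14307*(1/23971) + 116*(1/19476) = 14307/23971 + 29/4869 = 70355942/116714799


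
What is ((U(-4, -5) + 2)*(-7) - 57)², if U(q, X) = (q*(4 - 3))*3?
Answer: 169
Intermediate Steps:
U(q, X) = 3*q (U(q, X) = (q*1)*3 = q*3 = 3*q)
((U(-4, -5) + 2)*(-7) - 57)² = ((3*(-4) + 2)*(-7) - 57)² = ((-12 + 2)*(-7) - 57)² = (-10*(-7) - 57)² = (70 - 57)² = 13² = 169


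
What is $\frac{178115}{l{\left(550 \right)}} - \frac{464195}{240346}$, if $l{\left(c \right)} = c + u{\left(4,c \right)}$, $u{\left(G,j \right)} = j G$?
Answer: $\frac{2076634577}{33047575} \approx 62.838$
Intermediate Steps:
$u{\left(G,j \right)} = G j$
$l{\left(c \right)} = 5 c$ ($l{\left(c \right)} = c + 4 c = 5 c$)
$\frac{178115}{l{\left(550 \right)}} - \frac{464195}{240346} = \frac{178115}{5 \cdot 550} - \frac{464195}{240346} = \frac{178115}{2750} - \frac{464195}{240346} = 178115 \cdot \frac{1}{2750} - \frac{464195}{240346} = \frac{35623}{550} - \frac{464195}{240346} = \frac{2076634577}{33047575}$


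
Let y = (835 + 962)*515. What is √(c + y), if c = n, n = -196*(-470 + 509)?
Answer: 27*√1259 ≈ 958.02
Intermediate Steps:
n = -7644 (n = -196*39 = -7644)
c = -7644
y = 925455 (y = 1797*515 = 925455)
√(c + y) = √(-7644 + 925455) = √917811 = 27*√1259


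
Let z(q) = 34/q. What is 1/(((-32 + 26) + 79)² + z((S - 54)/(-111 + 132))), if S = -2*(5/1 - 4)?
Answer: 4/21265 ≈ 0.00018810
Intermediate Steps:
S = -2 (S = -2*(5*1 - 4) = -2*(5 - 4) = -2*1 = -2)
1/(((-32 + 26) + 79)² + z((S - 54)/(-111 + 132))) = 1/(((-32 + 26) + 79)² + 34/(((-2 - 54)/(-111 + 132)))) = 1/((-6 + 79)² + 34/((-56/21))) = 1/(73² + 34/((-56*1/21))) = 1/(5329 + 34/(-8/3)) = 1/(5329 + 34*(-3/8)) = 1/(5329 - 51/4) = 1/(21265/4) = 4/21265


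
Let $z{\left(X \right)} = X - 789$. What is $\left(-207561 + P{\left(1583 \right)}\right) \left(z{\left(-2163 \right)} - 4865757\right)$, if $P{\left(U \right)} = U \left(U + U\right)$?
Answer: $-23390334545853$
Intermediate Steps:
$P{\left(U \right)} = 2 U^{2}$ ($P{\left(U \right)} = U 2 U = 2 U^{2}$)
$z{\left(X \right)} = -789 + X$
$\left(-207561 + P{\left(1583 \right)}\right) \left(z{\left(-2163 \right)} - 4865757\right) = \left(-207561 + 2 \cdot 1583^{2}\right) \left(\left(-789 - 2163\right) - 4865757\right) = \left(-207561 + 2 \cdot 2505889\right) \left(-2952 - 4865757\right) = \left(-207561 + 5011778\right) \left(-4868709\right) = 4804217 \left(-4868709\right) = -23390334545853$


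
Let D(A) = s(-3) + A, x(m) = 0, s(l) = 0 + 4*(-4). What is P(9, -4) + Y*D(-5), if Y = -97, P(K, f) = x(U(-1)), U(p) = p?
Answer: 2037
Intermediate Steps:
s(l) = -16 (s(l) = 0 - 16 = -16)
P(K, f) = 0
D(A) = -16 + A
P(9, -4) + Y*D(-5) = 0 - 97*(-16 - 5) = 0 - 97*(-21) = 0 + 2037 = 2037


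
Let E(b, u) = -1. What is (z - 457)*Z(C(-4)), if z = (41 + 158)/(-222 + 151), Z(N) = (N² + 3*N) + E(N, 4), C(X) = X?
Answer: -97938/71 ≈ -1379.4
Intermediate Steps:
Z(N) = -1 + N² + 3*N (Z(N) = (N² + 3*N) - 1 = -1 + N² + 3*N)
z = -199/71 (z = 199/(-71) = 199*(-1/71) = -199/71 ≈ -2.8028)
(z - 457)*Z(C(-4)) = (-199/71 - 457)*(-1 + (-4)² + 3*(-4)) = -32646*(-1 + 16 - 12)/71 = -32646/71*3 = -97938/71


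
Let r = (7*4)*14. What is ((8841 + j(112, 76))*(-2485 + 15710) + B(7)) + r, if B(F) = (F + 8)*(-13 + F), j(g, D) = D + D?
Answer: 118932727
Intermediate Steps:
j(g, D) = 2*D
r = 392 (r = 28*14 = 392)
B(F) = (-13 + F)*(8 + F) (B(F) = (8 + F)*(-13 + F) = (-13 + F)*(8 + F))
((8841 + j(112, 76))*(-2485 + 15710) + B(7)) + r = ((8841 + 2*76)*(-2485 + 15710) + (-104 + 7² - 5*7)) + 392 = ((8841 + 152)*13225 + (-104 + 49 - 35)) + 392 = (8993*13225 - 90) + 392 = (118932425 - 90) + 392 = 118932335 + 392 = 118932727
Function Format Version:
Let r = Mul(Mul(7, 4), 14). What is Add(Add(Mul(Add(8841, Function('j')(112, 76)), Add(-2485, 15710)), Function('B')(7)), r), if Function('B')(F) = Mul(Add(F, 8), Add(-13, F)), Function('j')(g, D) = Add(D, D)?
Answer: 118932727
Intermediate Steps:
Function('j')(g, D) = Mul(2, D)
r = 392 (r = Mul(28, 14) = 392)
Function('B')(F) = Mul(Add(-13, F), Add(8, F)) (Function('B')(F) = Mul(Add(8, F), Add(-13, F)) = Mul(Add(-13, F), Add(8, F)))
Add(Add(Mul(Add(8841, Function('j')(112, 76)), Add(-2485, 15710)), Function('B')(7)), r) = Add(Add(Mul(Add(8841, Mul(2, 76)), Add(-2485, 15710)), Add(-104, Pow(7, 2), Mul(-5, 7))), 392) = Add(Add(Mul(Add(8841, 152), 13225), Add(-104, 49, -35)), 392) = Add(Add(Mul(8993, 13225), -90), 392) = Add(Add(118932425, -90), 392) = Add(118932335, 392) = 118932727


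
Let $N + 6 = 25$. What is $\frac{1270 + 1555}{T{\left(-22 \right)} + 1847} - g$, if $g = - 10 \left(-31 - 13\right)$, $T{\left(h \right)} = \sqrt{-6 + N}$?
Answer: $- \frac{1495796465}{3411396} - \frac{2825 \sqrt{13}}{3411396} \approx -438.47$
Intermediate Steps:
$N = 19$ ($N = -6 + 25 = 19$)
$T{\left(h \right)} = \sqrt{13}$ ($T{\left(h \right)} = \sqrt{-6 + 19} = \sqrt{13}$)
$g = 440$ ($g = \left(-10\right) \left(-44\right) = 440$)
$\frac{1270 + 1555}{T{\left(-22 \right)} + 1847} - g = \frac{1270 + 1555}{\sqrt{13} + 1847} - 440 = \frac{2825}{1847 + \sqrt{13}} - 440 = -440 + \frac{2825}{1847 + \sqrt{13}}$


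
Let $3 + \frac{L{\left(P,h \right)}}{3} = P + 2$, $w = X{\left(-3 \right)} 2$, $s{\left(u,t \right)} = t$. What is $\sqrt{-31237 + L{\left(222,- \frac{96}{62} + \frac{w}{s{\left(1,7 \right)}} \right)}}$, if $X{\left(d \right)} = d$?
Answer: $i \sqrt{30574} \approx 174.85 i$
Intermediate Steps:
$w = -6$ ($w = \left(-3\right) 2 = -6$)
$L{\left(P,h \right)} = -3 + 3 P$ ($L{\left(P,h \right)} = -9 + 3 \left(P + 2\right) = -9 + 3 \left(2 + P\right) = -9 + \left(6 + 3 P\right) = -3 + 3 P$)
$\sqrt{-31237 + L{\left(222,- \frac{96}{62} + \frac{w}{s{\left(1,7 \right)}} \right)}} = \sqrt{-31237 + \left(-3 + 3 \cdot 222\right)} = \sqrt{-31237 + \left(-3 + 666\right)} = \sqrt{-31237 + 663} = \sqrt{-30574} = i \sqrt{30574}$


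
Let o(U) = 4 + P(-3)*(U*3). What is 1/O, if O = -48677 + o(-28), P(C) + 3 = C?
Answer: -1/48169 ≈ -2.0760e-5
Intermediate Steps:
P(C) = -3 + C
o(U) = 4 - 18*U (o(U) = 4 + (-3 - 3)*(U*3) = 4 - 18*U)
O = -48169 (O = -48677 + (4 - 18*(-28)) = -48677 + (4 + 504) = -48677 + 508 = -48169)
1/O = 1/(-48169) = -1/48169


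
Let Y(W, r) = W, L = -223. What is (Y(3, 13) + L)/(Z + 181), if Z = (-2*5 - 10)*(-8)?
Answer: -20/31 ≈ -0.64516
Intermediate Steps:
Z = 160 (Z = (-10 - 10)*(-8) = -20*(-8) = 160)
(Y(3, 13) + L)/(Z + 181) = (3 - 223)/(160 + 181) = -220/341 = -220*1/341 = -20/31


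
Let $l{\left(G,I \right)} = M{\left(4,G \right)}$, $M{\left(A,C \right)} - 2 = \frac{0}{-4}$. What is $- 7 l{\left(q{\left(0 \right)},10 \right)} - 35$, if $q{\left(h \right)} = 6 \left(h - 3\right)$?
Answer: $-49$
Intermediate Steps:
$M{\left(A,C \right)} = 2$ ($M{\left(A,C \right)} = 2 + \frac{0}{-4} = 2 + 0 \left(- \frac{1}{4}\right) = 2 + 0 = 2$)
$q{\left(h \right)} = -18 + 6 h$ ($q{\left(h \right)} = 6 \left(-3 + h\right) = -18 + 6 h$)
$l{\left(G,I \right)} = 2$
$- 7 l{\left(q{\left(0 \right)},10 \right)} - 35 = \left(-7\right) 2 - 35 = -14 - 35 = -49$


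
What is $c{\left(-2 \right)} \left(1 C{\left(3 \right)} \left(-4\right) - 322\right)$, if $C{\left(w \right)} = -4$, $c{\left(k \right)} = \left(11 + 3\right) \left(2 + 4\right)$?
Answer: $-25704$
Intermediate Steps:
$c{\left(k \right)} = 84$ ($c{\left(k \right)} = 14 \cdot 6 = 84$)
$c{\left(-2 \right)} \left(1 C{\left(3 \right)} \left(-4\right) - 322\right) = 84 \left(1 \left(-4\right) \left(-4\right) - 322\right) = 84 \left(\left(-4\right) \left(-4\right) - 322\right) = 84 \left(16 - 322\right) = 84 \left(-306\right) = -25704$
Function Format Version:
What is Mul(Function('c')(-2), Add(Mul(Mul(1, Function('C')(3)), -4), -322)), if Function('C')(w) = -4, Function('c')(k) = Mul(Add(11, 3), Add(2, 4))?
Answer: -25704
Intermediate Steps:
Function('c')(k) = 84 (Function('c')(k) = Mul(14, 6) = 84)
Mul(Function('c')(-2), Add(Mul(Mul(1, Function('C')(3)), -4), -322)) = Mul(84, Add(Mul(Mul(1, -4), -4), -322)) = Mul(84, Add(Mul(-4, -4), -322)) = Mul(84, Add(16, -322)) = Mul(84, -306) = -25704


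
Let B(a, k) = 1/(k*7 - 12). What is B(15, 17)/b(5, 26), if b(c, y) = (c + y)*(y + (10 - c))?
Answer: 1/102827 ≈ 9.7251e-6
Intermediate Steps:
b(c, y) = (c + y)*(10 + y - c)
B(a, k) = 1/(-12 + 7*k) (B(a, k) = 1/(7*k - 12) = 1/(-12 + 7*k))
B(15, 17)/b(5, 26) = 1/((-12 + 7*17)*(26² - 1*5² + 10*5 + 10*26)) = 1/((-12 + 119)*(676 - 1*25 + 50 + 260)) = 1/(107*(676 - 25 + 50 + 260)) = (1/107)/961 = (1/107)*(1/961) = 1/102827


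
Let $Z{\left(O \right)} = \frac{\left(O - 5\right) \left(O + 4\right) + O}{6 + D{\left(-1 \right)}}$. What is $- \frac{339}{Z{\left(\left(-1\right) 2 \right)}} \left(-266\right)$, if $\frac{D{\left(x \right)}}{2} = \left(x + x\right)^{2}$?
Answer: $- \frac{315609}{4} \approx -78902.0$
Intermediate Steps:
$D{\left(x \right)} = 8 x^{2}$ ($D{\left(x \right)} = 2 \left(x + x\right)^{2} = 2 \left(2 x\right)^{2} = 2 \cdot 4 x^{2} = 8 x^{2}$)
$Z{\left(O \right)} = \frac{O}{14} + \frac{\left(-5 + O\right) \left(4 + O\right)}{14}$ ($Z{\left(O \right)} = \frac{\left(O - 5\right) \left(O + 4\right) + O}{6 + 8 \left(-1\right)^{2}} = \frac{\left(-5 + O\right) \left(4 + O\right) + O}{6 + 8 \cdot 1} = \frac{O + \left(-5 + O\right) \left(4 + O\right)}{6 + 8} = \frac{O + \left(-5 + O\right) \left(4 + O\right)}{14} = \left(O + \left(-5 + O\right) \left(4 + O\right)\right) \frac{1}{14} = \frac{O}{14} + \frac{\left(-5 + O\right) \left(4 + O\right)}{14}$)
$- \frac{339}{Z{\left(\left(-1\right) 2 \right)}} \left(-266\right) = - \frac{339}{- \frac{10}{7} + \frac{\left(\left(-1\right) 2\right)^{2}}{14}} \left(-266\right) = - \frac{339}{- \frac{10}{7} + \frac{\left(-2\right)^{2}}{14}} \left(-266\right) = - \frac{339}{- \frac{10}{7} + \frac{1}{14} \cdot 4} \left(-266\right) = - \frac{339}{- \frac{10}{7} + \frac{2}{7}} \left(-266\right) = - \frac{339}{- \frac{8}{7}} \left(-266\right) = \left(-339\right) \left(- \frac{7}{8}\right) \left(-266\right) = \frac{2373}{8} \left(-266\right) = - \frac{315609}{4}$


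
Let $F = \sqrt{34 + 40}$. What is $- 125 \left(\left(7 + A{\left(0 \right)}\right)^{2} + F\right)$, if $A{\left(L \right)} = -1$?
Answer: $-4500 - 125 \sqrt{74} \approx -5575.3$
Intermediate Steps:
$F = \sqrt{74} \approx 8.6023$
$- 125 \left(\left(7 + A{\left(0 \right)}\right)^{2} + F\right) = - 125 \left(\left(7 - 1\right)^{2} + \sqrt{74}\right) = - 125 \left(6^{2} + \sqrt{74}\right) = - 125 \left(36 + \sqrt{74}\right) = -4500 - 125 \sqrt{74}$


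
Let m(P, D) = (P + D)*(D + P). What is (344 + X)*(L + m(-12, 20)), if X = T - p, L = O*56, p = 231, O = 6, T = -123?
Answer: -4000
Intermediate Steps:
L = 336 (L = 6*56 = 336)
m(P, D) = (D + P)**2 (m(P, D) = (D + P)*(D + P) = (D + P)**2)
X = -354 (X = -123 - 1*231 = -123 - 231 = -354)
(344 + X)*(L + m(-12, 20)) = (344 - 354)*(336 + (20 - 12)**2) = -10*(336 + 8**2) = -10*(336 + 64) = -10*400 = -4000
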